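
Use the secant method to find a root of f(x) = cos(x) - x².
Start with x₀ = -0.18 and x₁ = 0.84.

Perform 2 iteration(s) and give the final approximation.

f(x) = cos(x) - x²
x₀ = -0.18, x₁ = 0.84

Secant formula: x_{n+1} = x_n - f(x_n)(x_n - x_{n-1})/(f(x_n) - f(x_{n-1}))

Iteration 1:
  f(-0.180000) = 0.951444
  f(0.840000) = -0.038137
  x_2 = 0.840000 - (-0.038137)×(0.840000 - (-0.180000))/(-0.038137 - 0.951444)
       = 0.800691
Iteration 2:
  f(0.840000) = -0.038137
  f(0.800691) = 0.055106
  x_3 = 0.800691 - 0.055106×(0.800691 - 0.840000)/(0.055106 - (-0.038137))
       = 0.823922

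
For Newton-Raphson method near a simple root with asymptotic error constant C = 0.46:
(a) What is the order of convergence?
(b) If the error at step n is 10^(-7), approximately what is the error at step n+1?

(a) Newton-Raphson has quadratic (order 2) convergence near simple roots.
    This means |e_{n+1}| ≈ C|e_n|².

(b) With |e_n| = 10^(-7) and C = 0.46:
    |e_{n+1}| ≈ 0.46 × (10^(-7))² = 0.46 × 10^(-14)

(a) 2 (quadratic); (b) |e_{n+1}| ≈ 4.600e-15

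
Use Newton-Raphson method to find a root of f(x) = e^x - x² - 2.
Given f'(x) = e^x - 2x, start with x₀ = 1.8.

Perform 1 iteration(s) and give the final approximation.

f(x) = e^x - x² - 2
f'(x) = e^x - 2x
x₀ = 1.8

Newton-Raphson formula: x_{n+1} = x_n - f(x_n)/f'(x_n)

Iteration 1:
  f(1.800000) = 0.809647
  f'(1.800000) = 2.449647
  x_1 = 1.800000 - 0.809647/2.449647 = 1.469484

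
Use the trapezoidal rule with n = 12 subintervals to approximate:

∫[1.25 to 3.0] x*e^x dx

f(x) = x*e^x
a = 1.25, b = 3.0, n = 12
h = (b - a)/n = 0.145833

Trapezoidal rule: (h/2)[f(x₀) + 2f(x₁) + 2f(x₂) + ... + f(xₙ)]

x_0 = 1.2500, f(x_0) = 4.362929, coefficient = 1
x_1 = 1.3958, f(x_1) = 5.636847, coefficient = 2
x_2 = 1.5417, f(x_2) = 7.203239, coefficient = 2
x_3 = 1.6875, f(x_3) = 9.122539, coefficient = 2
x_4 = 1.8333, f(x_4) = 11.466952, coefficient = 2
x_5 = 1.9792, f(x_5) = 14.322655, coefficient = 2
x_6 = 2.1250, f(x_6) = 17.792407, coefficient = 2
x_7 = 2.2708, f(x_7) = 21.998631, coefficient = 2
x_8 = 2.4167, f(x_8) = 27.087053, coefficient = 2
x_9 = 2.5625, f(x_9) = 33.231006, coefficient = 2
x_10 = 2.7083, f(x_10) = 40.636504, coefficient = 2
x_11 = 2.8542, f(x_11) = 49.548232, coefficient = 2
x_12 = 3.0000, f(x_12) = 60.256611, coefficient = 1

I ≈ (0.145833/2) × 540.711667 = 39.426892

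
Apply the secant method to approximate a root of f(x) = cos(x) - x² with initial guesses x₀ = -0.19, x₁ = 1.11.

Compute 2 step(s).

f(x) = cos(x) - x²
x₀ = -0.19, x₁ = 1.11

Secant formula: x_{n+1} = x_n - f(x_n)(x_n - x_{n-1})/(f(x_n) - f(x_{n-1}))

Iteration 1:
  f(-0.190000) = 0.945904
  f(1.110000) = -0.787438
  x_2 = 1.110000 - (-0.787438)×(1.110000 - (-0.190000))/(-0.787438 - 0.945904)
       = 0.519424
Iteration 2:
  f(1.110000) = -0.787438
  f(0.519424) = 0.598303
  x_3 = 0.519424 - 0.598303×(0.519424 - 1.110000)/(0.598303 - (-0.787438))
       = 0.774409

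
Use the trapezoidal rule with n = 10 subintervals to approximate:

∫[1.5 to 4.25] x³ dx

f(x) = x³
a = 1.5, b = 4.25, n = 10
h = (b - a)/n = 0.275000

Trapezoidal rule: (h/2)[f(x₀) + 2f(x₁) + 2f(x₂) + ... + f(xₙ)]

x_0 = 1.5000, f(x_0) = 3.375000, coefficient = 1
x_1 = 1.7750, f(x_1) = 5.592359, coefficient = 2
x_2 = 2.0500, f(x_2) = 8.615125, coefficient = 2
x_3 = 2.3250, f(x_3) = 12.568078, coefficient = 2
x_4 = 2.6000, f(x_4) = 17.576000, coefficient = 2
x_5 = 2.8750, f(x_5) = 23.763672, coefficient = 2
x_6 = 3.1500, f(x_6) = 31.255875, coefficient = 2
x_7 = 3.4250, f(x_7) = 40.177391, coefficient = 2
x_8 = 3.7000, f(x_8) = 50.653000, coefficient = 2
x_9 = 3.9750, f(x_9) = 62.807484, coefficient = 2
x_10 = 4.2500, f(x_10) = 76.765625, coefficient = 1

I ≈ (0.275000/2) × 586.158594 = 80.596807
Exact value: 80.297852
Error: 0.298955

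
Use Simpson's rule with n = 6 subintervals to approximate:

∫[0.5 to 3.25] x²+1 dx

f(x) = x²+1
a = 0.5, b = 3.25, n = 6
h = (b - a)/n = 0.458333

Simpson's rule: (h/3)[f(x₀) + 4f(x₁) + 2f(x₂) + ... + f(xₙ)]

x_0 = 0.5000, f(x_0) = 1.250000, coefficient = 1
x_1 = 0.9583, f(x_1) = 1.918403, coefficient = 4
x_2 = 1.4167, f(x_2) = 3.006944, coefficient = 2
x_3 = 1.8750, f(x_3) = 4.515625, coefficient = 4
x_4 = 2.3333, f(x_4) = 6.444444, coefficient = 2
x_5 = 2.7917, f(x_5) = 8.793403, coefficient = 4
x_6 = 3.2500, f(x_6) = 11.562500, coefficient = 1

I ≈ (0.458333/3) × 92.625000 = 14.151042
Exact value: 14.151042
Error: 0.000000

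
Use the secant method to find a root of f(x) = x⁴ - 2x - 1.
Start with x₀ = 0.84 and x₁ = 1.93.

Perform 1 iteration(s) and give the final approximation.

f(x) = x⁴ - 2x - 1
x₀ = 0.84, x₁ = 1.93

Secant formula: x_{n+1} = x_n - f(x_n)(x_n - x_{n-1})/(f(x_n) - f(x_{n-1}))

Iteration 1:
  f(0.840000) = -2.182129
  f(1.930000) = 9.014880
  x_2 = 1.930000 - 9.014880×(1.930000 - 0.840000)/(9.014880 - (-2.182129))
       = 1.052425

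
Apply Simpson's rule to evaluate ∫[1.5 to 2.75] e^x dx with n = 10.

f(x) = e^x
a = 1.5, b = 2.75, n = 10
h = (b - a)/n = 0.125000

Simpson's rule: (h/3)[f(x₀) + 4f(x₁) + 2f(x₂) + ... + f(xₙ)]

x_0 = 1.5000, f(x_0) = 4.481689, coefficient = 1
x_1 = 1.6250, f(x_1) = 5.078419, coefficient = 4
x_2 = 1.7500, f(x_2) = 5.754603, coefficient = 2
x_3 = 1.8750, f(x_3) = 6.520819, coefficient = 4
x_4 = 2.0000, f(x_4) = 7.389056, coefficient = 2
x_5 = 2.1250, f(x_5) = 8.372897, coefficient = 4
x_6 = 2.2500, f(x_6) = 9.487736, coefficient = 2
x_7 = 2.3750, f(x_7) = 10.751013, coefficient = 4
x_8 = 2.5000, f(x_8) = 12.182494, coefficient = 2
x_9 = 2.6250, f(x_9) = 13.804574, coefficient = 4
x_10 = 2.7500, f(x_10) = 15.642632, coefficient = 1

I ≈ (0.125000/3) × 267.862990 = 11.160958
Exact value: 11.160943
Error: 0.000015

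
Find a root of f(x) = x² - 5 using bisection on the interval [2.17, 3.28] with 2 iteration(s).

f(x) = x² - 5
Initial interval: [2.17, 3.28]

Iteration 1:
  c_1 = (2.170000 + 3.280000)/2 = 2.725000
  f(c_1) = f(2.725000) = 2.425625
  f(a) × f(c) < 0, new interval: [2.170000, 2.725000]
Iteration 2:
  c_2 = (2.170000 + 2.725000)/2 = 2.447500
  f(c_2) = f(2.447500) = 0.990256
  f(a) × f(c) < 0, new interval: [2.170000, 2.447500]

After 2 iteration(s), the approximation is c_2 = 2.447500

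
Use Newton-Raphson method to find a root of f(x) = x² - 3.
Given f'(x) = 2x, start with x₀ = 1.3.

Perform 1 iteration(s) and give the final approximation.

f(x) = x² - 3
f'(x) = 2x
x₀ = 1.3

Newton-Raphson formula: x_{n+1} = x_n - f(x_n)/f'(x_n)

Iteration 1:
  f(1.300000) = -1.310000
  f'(1.300000) = 2.600000
  x_1 = 1.300000 - (-1.310000)/2.600000 = 1.803846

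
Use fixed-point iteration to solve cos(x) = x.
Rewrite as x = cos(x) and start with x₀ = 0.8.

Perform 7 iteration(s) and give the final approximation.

Equation: cos(x) = x
Fixed-point form: x = cos(x)
x₀ = 0.8

x_1 = g(0.800000) = 0.696707
x_2 = g(0.696707) = 0.766960
x_3 = g(0.766960) = 0.720024
x_4 = g(0.720024) = 0.751790
x_5 = g(0.751790) = 0.730468
x_6 = g(0.730468) = 0.744863
x_7 = g(0.744863) = 0.735181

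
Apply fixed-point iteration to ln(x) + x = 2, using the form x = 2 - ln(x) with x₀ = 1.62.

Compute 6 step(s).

Equation: ln(x) + x = 2
Fixed-point form: x = 2 - ln(x)
x₀ = 1.62

x_1 = g(1.620000) = 1.517574
x_2 = g(1.517574) = 1.582887
x_3 = g(1.582887) = 1.540750
x_4 = g(1.540750) = 1.567731
x_5 = g(1.567731) = 1.550371
x_6 = g(1.550371) = 1.561506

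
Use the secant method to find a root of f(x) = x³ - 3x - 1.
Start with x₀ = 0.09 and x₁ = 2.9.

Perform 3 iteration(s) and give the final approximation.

f(x) = x³ - 3x - 1
x₀ = 0.09, x₁ = 2.9

Secant formula: x_{n+1} = x_n - f(x_n)(x_n - x_{n-1})/(f(x_n) - f(x_{n-1}))

Iteration 1:
  f(0.090000) = -1.269271
  f(2.900000) = 14.689000
  x_2 = 2.900000 - 14.689000×(2.900000 - 0.090000)/(14.689000 - (-1.269271))
       = 0.313499
Iteration 2:
  f(2.900000) = 14.689000
  f(0.313499) = -1.909685
  x_3 = 0.313499 - (-1.909685)×(0.313499 - 2.900000)/(-1.909685 - 14.689000)
       = 0.611077
Iteration 3:
  f(0.313499) = -1.909685
  f(0.611077) = -2.605045
  x_4 = 0.611077 - (-2.605045)×(0.611077 - 0.313499)/(-2.605045 - (-1.909685))
       = -0.503747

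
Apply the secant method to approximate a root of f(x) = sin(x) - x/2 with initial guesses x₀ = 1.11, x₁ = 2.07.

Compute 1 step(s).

f(x) = sin(x) - x/2
x₀ = 1.11, x₁ = 2.07

Secant formula: x_{n+1} = x_n - f(x_n)(x_n - x_{n-1})/(f(x_n) - f(x_{n-1}))

Iteration 1:
  f(1.110000) = 0.340699
  f(2.070000) = -0.157036
  x_2 = 2.070000 - (-0.157036)×(2.070000 - 1.110000)/(-0.157036 - 0.340699)
       = 1.767119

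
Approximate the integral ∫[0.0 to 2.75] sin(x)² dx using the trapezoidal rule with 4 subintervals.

f(x) = sin(x)²
a = 0.0, b = 2.75, n = 4
h = (b - a)/n = 0.687500

Trapezoidal rule: (h/2)[f(x₀) + 2f(x₁) + 2f(x₂) + ... + f(xₙ)]

x_0 = 0.0000, f(x_0) = 0.000000, coefficient = 1
x_1 = 0.6875, f(x_1) = 0.402726, coefficient = 2
x_2 = 1.3750, f(x_2) = 0.962151, coefficient = 2
x_3 = 2.0625, f(x_3) = 0.777095, coefficient = 2
x_4 = 2.7500, f(x_4) = 0.145665, coefficient = 1

I ≈ (0.687500/2) × 4.429609 = 1.522678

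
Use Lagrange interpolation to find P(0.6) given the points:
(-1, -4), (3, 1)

Lagrange interpolation formula:
P(x) = Σ yᵢ × Lᵢ(x)
where Lᵢ(x) = Π_{j≠i} (x - xⱼ)/(xᵢ - xⱼ)

L_0(0.6) = (0.6 - 3)/(-1 - 3) = 0.600000
L_1(0.6) = (0.6 - (-1))/(3 - (-1)) = 0.400000

P(0.6) = (-4)×L_0(0.6) + 1×L_1(0.6)
P(0.6) = -2.000000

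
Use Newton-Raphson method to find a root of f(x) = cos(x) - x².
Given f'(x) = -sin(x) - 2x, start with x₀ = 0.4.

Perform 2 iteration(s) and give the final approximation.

f(x) = cos(x) - x²
f'(x) = -sin(x) - 2x
x₀ = 0.4

Newton-Raphson formula: x_{n+1} = x_n - f(x_n)/f'(x_n)

Iteration 1:
  f(0.400000) = 0.761061
  f'(0.400000) = -1.189418
  x_1 = 0.400000 - 0.761061/(-1.189418) = 1.039860
Iteration 2:
  f(1.039860) = -0.574967
  f'(1.039860) = -2.942053
  x_2 = 1.039860 - (-0.574967)/(-2.942053) = 0.844429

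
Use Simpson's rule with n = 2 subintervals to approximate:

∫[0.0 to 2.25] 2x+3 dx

f(x) = 2x+3
a = 0.0, b = 2.25, n = 2
h = (b - a)/n = 1.125000

Simpson's rule: (h/3)[f(x₀) + 4f(x₁) + 2f(x₂) + ... + f(xₙ)]

x_0 = 0.0000, f(x_0) = 3.000000, coefficient = 1
x_1 = 1.1250, f(x_1) = 5.250000, coefficient = 4
x_2 = 2.2500, f(x_2) = 7.500000, coefficient = 1

I ≈ (1.125000/3) × 31.500000 = 11.812500
Exact value: 11.812500
Error: 0.000000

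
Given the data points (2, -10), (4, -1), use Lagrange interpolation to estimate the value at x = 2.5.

Lagrange interpolation formula:
P(x) = Σ yᵢ × Lᵢ(x)
where Lᵢ(x) = Π_{j≠i} (x - xⱼ)/(xᵢ - xⱼ)

L_0(2.5) = (2.5 - 4)/(2 - 4) = 0.750000
L_1(2.5) = (2.5 - 2)/(4 - 2) = 0.250000

P(2.5) = (-10)×L_0(2.5) + (-1)×L_1(2.5)
P(2.5) = -7.750000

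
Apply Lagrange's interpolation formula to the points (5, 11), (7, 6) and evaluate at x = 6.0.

Lagrange interpolation formula:
P(x) = Σ yᵢ × Lᵢ(x)
where Lᵢ(x) = Π_{j≠i} (x - xⱼ)/(xᵢ - xⱼ)

L_0(6.0) = (6.0 - 7)/(5 - 7) = 0.500000
L_1(6.0) = (6.0 - 5)/(7 - 5) = 0.500000

P(6.0) = 11×L_0(6.0) + 6×L_1(6.0)
P(6.0) = 8.500000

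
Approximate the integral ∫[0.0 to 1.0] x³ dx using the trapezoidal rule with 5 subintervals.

f(x) = x³
a = 0.0, b = 1.0, n = 5
h = (b - a)/n = 0.200000

Trapezoidal rule: (h/2)[f(x₀) + 2f(x₁) + 2f(x₂) + ... + f(xₙ)]

x_0 = 0.0000, f(x_0) = 0.000000, coefficient = 1
x_1 = 0.2000, f(x_1) = 0.008000, coefficient = 2
x_2 = 0.4000, f(x_2) = 0.064000, coefficient = 2
x_3 = 0.6000, f(x_3) = 0.216000, coefficient = 2
x_4 = 0.8000, f(x_4) = 0.512000, coefficient = 2
x_5 = 1.0000, f(x_5) = 1.000000, coefficient = 1

I ≈ (0.200000/2) × 2.600000 = 0.260000
Exact value: 0.250000
Error: 0.010000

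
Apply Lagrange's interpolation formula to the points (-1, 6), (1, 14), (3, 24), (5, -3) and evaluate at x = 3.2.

Lagrange interpolation formula:
P(x) = Σ yᵢ × Lᵢ(x)
where Lᵢ(x) = Π_{j≠i} (x - xⱼ)/(xᵢ - xⱼ)

L_0(3.2) = (3.2 - 1)/(-1 - 1) × (3.2 - 3)/(-1 - 3) × (3.2 - 5)/(-1 - 5) = 0.016500
L_1(3.2) = (3.2 - (-1))/(1 - (-1)) × (3.2 - 3)/(1 - 3) × (3.2 - 5)/(1 - 5) = -0.094500
L_2(3.2) = (3.2 - (-1))/(3 - (-1)) × (3.2 - 1)/(3 - 1) × (3.2 - 5)/(3 - 5) = 1.039500
L_3(3.2) = (3.2 - (-1))/(5 - (-1)) × (3.2 - 1)/(5 - 1) × (3.2 - 3)/(5 - 3) = 0.038500

P(3.2) = 6×L_0(3.2) + 14×L_1(3.2) + 24×L_2(3.2) + (-3)×L_3(3.2)
P(3.2) = 23.608500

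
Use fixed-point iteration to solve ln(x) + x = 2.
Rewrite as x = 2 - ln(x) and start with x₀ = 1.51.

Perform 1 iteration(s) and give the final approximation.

Equation: ln(x) + x = 2
Fixed-point form: x = 2 - ln(x)
x₀ = 1.51

x_1 = g(1.510000) = 1.587890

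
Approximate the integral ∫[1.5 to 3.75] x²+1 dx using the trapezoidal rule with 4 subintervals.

f(x) = x²+1
a = 1.5, b = 3.75, n = 4
h = (b - a)/n = 0.562500

Trapezoidal rule: (h/2)[f(x₀) + 2f(x₁) + 2f(x₂) + ... + f(xₙ)]

x_0 = 1.5000, f(x_0) = 3.250000, coefficient = 1
x_1 = 2.0625, f(x_1) = 5.253906, coefficient = 2
x_2 = 2.6250, f(x_2) = 7.890625, coefficient = 2
x_3 = 3.1875, f(x_3) = 11.160156, coefficient = 2
x_4 = 3.7500, f(x_4) = 15.062500, coefficient = 1

I ≈ (0.562500/2) × 66.921875 = 18.821777
Exact value: 18.703125
Error: 0.118652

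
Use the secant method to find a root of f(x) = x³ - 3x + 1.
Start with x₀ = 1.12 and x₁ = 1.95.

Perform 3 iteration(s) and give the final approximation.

f(x) = x³ - 3x + 1
x₀ = 1.12, x₁ = 1.95

Secant formula: x_{n+1} = x_n - f(x_n)(x_n - x_{n-1})/(f(x_n) - f(x_{n-1}))

Iteration 1:
  f(1.120000) = -0.955072
  f(1.950000) = 2.564875
  x_2 = 1.950000 - 2.564875×(1.950000 - 1.120000)/(2.564875 - (-0.955072))
       = 1.345205
Iteration 2:
  f(1.950000) = 2.564875
  f(1.345205) = -0.601364
  x_3 = 1.345205 - (-0.601364)×(1.345205 - 1.950000)/(-0.601364 - 2.564875)
       = 1.460074
Iteration 3:
  f(1.345205) = -0.601364
  f(1.460074) = -0.267614
  x_4 = 1.460074 - (-0.267614)×(1.460074 - 1.345205)/(-0.267614 - (-0.601364))
       = 1.552180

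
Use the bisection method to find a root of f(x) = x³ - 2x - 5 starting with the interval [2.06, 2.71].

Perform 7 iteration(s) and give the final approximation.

f(x) = x³ - 2x - 5
Initial interval: [2.06, 2.71]

Iteration 1:
  c_1 = (2.060000 + 2.710000)/2 = 2.385000
  f(c_1) = f(2.385000) = 3.796417
  f(a) × f(c) < 0, new interval: [2.060000, 2.385000]
Iteration 2:
  c_2 = (2.060000 + 2.385000)/2 = 2.222500
  f(c_2) = f(2.222500) = 1.533053
  f(a) × f(c) < 0, new interval: [2.060000, 2.222500]
Iteration 3:
  c_3 = (2.060000 + 2.222500)/2 = 2.141250
  f(c_3) = f(2.141250) = 0.535028
  f(a) × f(c) < 0, new interval: [2.060000, 2.141250]
Iteration 4:
  c_4 = (2.060000 + 2.141250)/2 = 2.100625
  f(c_4) = f(2.100625) = 0.068021
  f(a) × f(c) < 0, new interval: [2.060000, 2.100625]
Iteration 5:
  c_5 = (2.060000 + 2.100625)/2 = 2.080312
  f(c_5) = f(2.080312) = -0.157656
  f(a) × f(c) ≥ 0, new interval: [2.080312, 2.100625]
Iteration 6:
  c_6 = (2.080312 + 2.100625)/2 = 2.090469
  f(c_6) = f(2.090469) = -0.045464
  f(a) × f(c) ≥ 0, new interval: [2.090469, 2.100625]
Iteration 7:
  c_7 = (2.090469 + 2.100625)/2 = 2.095547
  f(c_7) = f(2.095547) = 0.011116
  f(a) × f(c) < 0, new interval: [2.090469, 2.095547]

After 7 iteration(s), the approximation is c_7 = 2.095547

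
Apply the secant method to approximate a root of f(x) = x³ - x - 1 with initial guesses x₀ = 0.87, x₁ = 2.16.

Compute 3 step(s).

f(x) = x³ - x - 1
x₀ = 0.87, x₁ = 2.16

Secant formula: x_{n+1} = x_n - f(x_n)(x_n - x_{n-1})/(f(x_n) - f(x_{n-1}))

Iteration 1:
  f(0.870000) = -1.211497
  f(2.160000) = 6.917696
  x_2 = 2.160000 - 6.917696×(2.160000 - 0.870000)/(6.917696 - (-1.211497))
       = 1.062249
Iteration 2:
  f(2.160000) = 6.917696
  f(1.062249) = -0.863635
  x_3 = 1.062249 - (-0.863635)×(1.062249 - 2.160000)/(-0.863635 - 6.917696)
       = 1.184087
Iteration 3:
  f(1.062249) = -0.863635
  f(1.184087) = -0.523925
  x_4 = 1.184087 - (-0.523925)×(1.184087 - 1.062249)/(-0.523925 - (-0.863635))
       = 1.371993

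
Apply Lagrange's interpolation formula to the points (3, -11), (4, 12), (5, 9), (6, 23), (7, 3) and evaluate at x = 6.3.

Lagrange interpolation formula:
P(x) = Σ yᵢ × Lᵢ(x)
where Lᵢ(x) = Π_{j≠i} (x - xⱼ)/(xᵢ - xⱼ)

L_0(6.3) = (6.3 - 4)/(3 - 4) × (6.3 - 5)/(3 - 5) × (6.3 - 6)/(3 - 6) × (6.3 - 7)/(3 - 7) = -0.026162
L_1(6.3) = (6.3 - 3)/(4 - 3) × (6.3 - 5)/(4 - 5) × (6.3 - 6)/(4 - 6) × (6.3 - 7)/(4 - 7) = 0.150150
L_2(6.3) = (6.3 - 3)/(5 - 3) × (6.3 - 4)/(5 - 4) × (6.3 - 6)/(5 - 6) × (6.3 - 7)/(5 - 7) = -0.398475
L_3(6.3) = (6.3 - 3)/(6 - 3) × (6.3 - 4)/(6 - 4) × (6.3 - 5)/(6 - 5) × (6.3 - 7)/(6 - 7) = 1.151150
L_4(6.3) = (6.3 - 3)/(7 - 3) × (6.3 - 4)/(7 - 4) × (6.3 - 5)/(7 - 5) × (6.3 - 6)/(7 - 6) = 0.123337

P(6.3) = (-11)×L_0(6.3) + 12×L_1(6.3) + 9×L_2(6.3) + 23×L_3(6.3) + 3×L_4(6.3)
P(6.3) = 25.349775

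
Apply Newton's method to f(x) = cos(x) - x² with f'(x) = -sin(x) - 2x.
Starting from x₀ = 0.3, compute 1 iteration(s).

f(x) = cos(x) - x²
f'(x) = -sin(x) - 2x
x₀ = 0.3

Newton-Raphson formula: x_{n+1} = x_n - f(x_n)/f'(x_n)

Iteration 1:
  f(0.300000) = 0.865336
  f'(0.300000) = -0.895520
  x_1 = 0.300000 - 0.865336/(-0.895520) = 1.266295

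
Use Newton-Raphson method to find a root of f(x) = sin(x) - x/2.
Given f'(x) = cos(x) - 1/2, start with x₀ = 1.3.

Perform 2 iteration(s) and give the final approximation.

f(x) = sin(x) - x/2
f'(x) = cos(x) - 1/2
x₀ = 1.3

Newton-Raphson formula: x_{n+1} = x_n - f(x_n)/f'(x_n)

Iteration 1:
  f(1.300000) = 0.313558
  f'(1.300000) = -0.232501
  x_1 = 1.300000 - 0.313558/(-0.232501) = 2.648631
Iteration 2:
  f(2.648631) = -0.851078
  f'(2.648631) = -1.380935
  x_2 = 2.648631 - (-0.851078)/(-1.380935) = 2.032325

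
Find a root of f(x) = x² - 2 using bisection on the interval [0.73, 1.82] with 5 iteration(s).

f(x) = x² - 2
Initial interval: [0.73, 1.82]

Iteration 1:
  c_1 = (0.730000 + 1.820000)/2 = 1.275000
  f(c_1) = f(1.275000) = -0.374375
  f(a) × f(c) ≥ 0, new interval: [1.275000, 1.820000]
Iteration 2:
  c_2 = (1.275000 + 1.820000)/2 = 1.547500
  f(c_2) = f(1.547500) = 0.394756
  f(a) × f(c) < 0, new interval: [1.275000, 1.547500]
Iteration 3:
  c_3 = (1.275000 + 1.547500)/2 = 1.411250
  f(c_3) = f(1.411250) = -0.008373
  f(a) × f(c) ≥ 0, new interval: [1.411250, 1.547500]
Iteration 4:
  c_4 = (1.411250 + 1.547500)/2 = 1.479375
  f(c_4) = f(1.479375) = 0.188550
  f(a) × f(c) < 0, new interval: [1.411250, 1.479375]
Iteration 5:
  c_5 = (1.411250 + 1.479375)/2 = 1.445312
  f(c_5) = f(1.445312) = 0.088928
  f(a) × f(c) < 0, new interval: [1.411250, 1.445312]

After 5 iteration(s), the approximation is c_5 = 1.445312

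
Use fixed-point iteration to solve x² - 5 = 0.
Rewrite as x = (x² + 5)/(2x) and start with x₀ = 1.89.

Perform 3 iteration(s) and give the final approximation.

Equation: x² - 5 = 0
Fixed-point form: x = (x² + 5)/(2x)
x₀ = 1.89

x_1 = g(1.890000) = 2.267751
x_2 = g(2.267751) = 2.236289
x_3 = g(2.236289) = 2.236068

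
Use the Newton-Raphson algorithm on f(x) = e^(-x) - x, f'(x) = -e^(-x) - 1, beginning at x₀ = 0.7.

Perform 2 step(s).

f(x) = e^(-x) - x
f'(x) = -e^(-x) - 1
x₀ = 0.7

Newton-Raphson formula: x_{n+1} = x_n - f(x_n)/f'(x_n)

Iteration 1:
  f(0.700000) = -0.203415
  f'(0.700000) = -1.496585
  x_1 = 0.700000 - (-0.203415)/(-1.496585) = 0.564081
Iteration 2:
  f(0.564081) = 0.004802
  f'(0.564081) = -1.568883
  x_2 = 0.564081 - 0.004802/(-1.568883) = 0.567142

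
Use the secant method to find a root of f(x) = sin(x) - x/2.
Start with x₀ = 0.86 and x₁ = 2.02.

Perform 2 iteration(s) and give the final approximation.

f(x) = sin(x) - x/2
x₀ = 0.86, x₁ = 2.02

Secant formula: x_{n+1} = x_n - f(x_n)(x_n - x_{n-1})/(f(x_n) - f(x_{n-1}))

Iteration 1:
  f(0.860000) = 0.327843
  f(2.020000) = -0.109207
  x_2 = 2.020000 - (-0.109207)×(2.020000 - 0.860000)/(-0.109207 - 0.327843)
       = 1.730147
Iteration 2:
  f(2.020000) = -0.109207
  f(1.730147) = 0.122257
  x_3 = 1.730147 - 0.122257×(1.730147 - 2.020000)/(0.122257 - (-0.109207))
       = 1.883245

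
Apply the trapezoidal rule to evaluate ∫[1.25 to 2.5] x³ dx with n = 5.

f(x) = x³
a = 1.25, b = 2.5, n = 5
h = (b - a)/n = 0.250000

Trapezoidal rule: (h/2)[f(x₀) + 2f(x₁) + 2f(x₂) + ... + f(xₙ)]

x_0 = 1.2500, f(x_0) = 1.953125, coefficient = 1
x_1 = 1.5000, f(x_1) = 3.375000, coefficient = 2
x_2 = 1.7500, f(x_2) = 5.359375, coefficient = 2
x_3 = 2.0000, f(x_3) = 8.000000, coefficient = 2
x_4 = 2.2500, f(x_4) = 11.390625, coefficient = 2
x_5 = 2.5000, f(x_5) = 15.625000, coefficient = 1

I ≈ (0.250000/2) × 73.828125 = 9.228516
Exact value: 9.155273
Error: 0.073242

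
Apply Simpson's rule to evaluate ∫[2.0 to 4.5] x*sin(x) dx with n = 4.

f(x) = x*sin(x)
a = 2.0, b = 4.5, n = 4
h = (b - a)/n = 0.625000

Simpson's rule: (h/3)[f(x₀) + 4f(x₁) + 2f(x₂) + ... + f(xₙ)]

x_0 = 2.0000, f(x_0) = 1.818595, coefficient = 1
x_1 = 2.6250, f(x_1) = 1.296541, coefficient = 4
x_2 = 3.2500, f(x_2) = -0.351634, coefficient = 2
x_3 = 3.8750, f(x_3) = -2.593944, coefficient = 4
x_4 = 4.5000, f(x_4) = -4.398886, coefficient = 1

I ≈ (0.625000/3) × -8.473171 = -1.765244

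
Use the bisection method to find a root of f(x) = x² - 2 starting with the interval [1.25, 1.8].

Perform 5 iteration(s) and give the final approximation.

f(x) = x² - 2
Initial interval: [1.25, 1.8]

Iteration 1:
  c_1 = (1.250000 + 1.800000)/2 = 1.525000
  f(c_1) = f(1.525000) = 0.325625
  f(a) × f(c) < 0, new interval: [1.250000, 1.525000]
Iteration 2:
  c_2 = (1.250000 + 1.525000)/2 = 1.387500
  f(c_2) = f(1.387500) = -0.074844
  f(a) × f(c) ≥ 0, new interval: [1.387500, 1.525000]
Iteration 3:
  c_3 = (1.387500 + 1.525000)/2 = 1.456250
  f(c_3) = f(1.456250) = 0.120664
  f(a) × f(c) < 0, new interval: [1.387500, 1.456250]
Iteration 4:
  c_4 = (1.387500 + 1.456250)/2 = 1.421875
  f(c_4) = f(1.421875) = 0.021729
  f(a) × f(c) < 0, new interval: [1.387500, 1.421875]
Iteration 5:
  c_5 = (1.387500 + 1.421875)/2 = 1.404688
  f(c_5) = f(1.404688) = -0.026853
  f(a) × f(c) ≥ 0, new interval: [1.404688, 1.421875]

After 5 iteration(s), the approximation is c_5 = 1.404688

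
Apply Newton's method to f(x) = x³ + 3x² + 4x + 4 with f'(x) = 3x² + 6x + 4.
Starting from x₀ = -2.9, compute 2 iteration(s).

f(x) = x³ + 3x² + 4x + 4
f'(x) = 3x² + 6x + 4
x₀ = -2.9

Newton-Raphson formula: x_{n+1} = x_n - f(x_n)/f'(x_n)

Iteration 1:
  f(-2.900000) = -6.759000
  f'(-2.900000) = 11.830000
  x_1 = -2.900000 - (-6.759000)/11.830000 = -2.328656
Iteration 2:
  f(-2.328656) = -1.674168
  f'(-2.328656) = 6.295980
  x_2 = -2.328656 - (-1.674168)/6.295980 = -2.062745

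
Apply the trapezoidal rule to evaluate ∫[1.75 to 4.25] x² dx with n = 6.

f(x) = x²
a = 1.75, b = 4.25, n = 6
h = (b - a)/n = 0.416667

Trapezoidal rule: (h/2)[f(x₀) + 2f(x₁) + 2f(x₂) + ... + f(xₙ)]

x_0 = 1.7500, f(x_0) = 3.062500, coefficient = 1
x_1 = 2.1667, f(x_1) = 4.694444, coefficient = 2
x_2 = 2.5833, f(x_2) = 6.673611, coefficient = 2
x_3 = 3.0000, f(x_3) = 9.000000, coefficient = 2
x_4 = 3.4167, f(x_4) = 11.673611, coefficient = 2
x_5 = 3.8333, f(x_5) = 14.694444, coefficient = 2
x_6 = 4.2500, f(x_6) = 18.062500, coefficient = 1

I ≈ (0.416667/2) × 114.597222 = 23.874421
Exact value: 23.802083
Error: 0.072338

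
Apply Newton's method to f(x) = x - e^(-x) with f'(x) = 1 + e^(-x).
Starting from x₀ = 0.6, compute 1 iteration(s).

f(x) = x - e^(-x)
f'(x) = 1 + e^(-x)
x₀ = 0.6

Newton-Raphson formula: x_{n+1} = x_n - f(x_n)/f'(x_n)

Iteration 1:
  f(0.600000) = 0.051188
  f'(0.600000) = 1.548812
  x_1 = 0.600000 - 0.051188/1.548812 = 0.566950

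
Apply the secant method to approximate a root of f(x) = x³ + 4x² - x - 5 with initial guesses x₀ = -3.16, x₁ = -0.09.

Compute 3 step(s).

f(x) = x³ + 4x² - x - 5
x₀ = -3.16, x₁ = -0.09

Secant formula: x_{n+1} = x_n - f(x_n)(x_n - x_{n-1})/(f(x_n) - f(x_{n-1}))

Iteration 1:
  f(-3.160000) = 6.547904
  f(-0.090000) = -4.878329
  x_2 = -0.090000 - (-4.878329)×(-0.090000 - (-3.160000))/(-4.878329 - 6.547904)
       = -1.400709
Iteration 2:
  f(-0.090000) = -4.878329
  f(-1.400709) = 1.500483
  x_3 = -1.400709 - 1.500483×(-1.400709 - (-0.090000))/(1.500483 - (-4.878329))
       = -1.092392
Iteration 3:
  f(-1.400709) = 1.500483
  f(-1.092392) = -0.437899
  x_4 = -1.092392 - (-0.437899)×(-1.092392 - (-1.400709))/(-0.437899 - 1.500483)
       = -1.162044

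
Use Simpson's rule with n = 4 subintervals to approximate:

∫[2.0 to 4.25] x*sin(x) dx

f(x) = x*sin(x)
a = 2.0, b = 4.25, n = 4
h = (b - a)/n = 0.562500

Simpson's rule: (h/3)[f(x₀) + 4f(x₁) + 2f(x₂) + ... + f(xₙ)]

x_0 = 2.0000, f(x_0) = 1.818595, coefficient = 1
x_1 = 2.5625, f(x_1) = 1.402366, coefficient = 4
x_2 = 3.1250, f(x_2) = 0.051850, coefficient = 2
x_3 = 3.6875, f(x_3) = -1.914527, coefficient = 4
x_4 = 4.2500, f(x_4) = -3.803705, coefficient = 1

I ≈ (0.562500/3) × -3.930055 = -0.736885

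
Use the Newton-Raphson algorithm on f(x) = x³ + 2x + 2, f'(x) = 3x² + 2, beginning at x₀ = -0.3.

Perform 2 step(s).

f(x) = x³ + 2x + 2
f'(x) = 3x² + 2
x₀ = -0.3

Newton-Raphson formula: x_{n+1} = x_n - f(x_n)/f'(x_n)

Iteration 1:
  f(-0.300000) = 1.373000
  f'(-0.300000) = 2.270000
  x_1 = -0.300000 - 1.373000/2.270000 = -0.904846
Iteration 2:
  f(-0.904846) = -0.550530
  f'(-0.904846) = 4.456238
  x_2 = -0.904846 - (-0.550530)/4.456238 = -0.781304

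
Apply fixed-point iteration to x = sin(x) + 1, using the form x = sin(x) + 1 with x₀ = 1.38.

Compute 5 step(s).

Equation: x = sin(x) + 1
Fixed-point form: x = sin(x) + 1
x₀ = 1.38

x_1 = g(1.380000) = 1.981854
x_2 = g(1.981854) = 1.916699
x_3 = g(1.916699) = 1.940770
x_4 = g(1.940770) = 1.932337
x_5 = g(1.932337) = 1.935353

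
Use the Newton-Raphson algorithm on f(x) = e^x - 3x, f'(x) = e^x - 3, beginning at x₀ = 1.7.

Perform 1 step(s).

f(x) = e^x - 3x
f'(x) = e^x - 3
x₀ = 1.7

Newton-Raphson formula: x_{n+1} = x_n - f(x_n)/f'(x_n)

Iteration 1:
  f(1.700000) = 0.373947
  f'(1.700000) = 2.473947
  x_1 = 1.700000 - 0.373947/2.473947 = 1.548846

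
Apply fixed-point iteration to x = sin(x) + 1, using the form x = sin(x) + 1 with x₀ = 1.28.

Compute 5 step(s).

Equation: x = sin(x) + 1
Fixed-point form: x = sin(x) + 1
x₀ = 1.28

x_1 = g(1.280000) = 1.958016
x_2 = g(1.958016) = 1.925963
x_3 = g(1.925963) = 1.937589
x_4 = g(1.937589) = 1.933482
x_5 = g(1.933482) = 1.934947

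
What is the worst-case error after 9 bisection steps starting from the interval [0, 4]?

Bisection error bound: |error| ≤ (b-a)/2^n
|error| ≤ (4 - 0)/2^9 = 4/2^9
|error| ≤ 0.0078125000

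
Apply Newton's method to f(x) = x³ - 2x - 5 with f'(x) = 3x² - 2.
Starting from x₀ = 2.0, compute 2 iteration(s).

f(x) = x³ - 2x - 5
f'(x) = 3x² - 2
x₀ = 2.0

Newton-Raphson formula: x_{n+1} = x_n - f(x_n)/f'(x_n)

Iteration 1:
  f(2.000000) = -1.000000
  f'(2.000000) = 10.000000
  x_1 = 2.000000 - (-1.000000)/10.000000 = 2.100000
Iteration 2:
  f(2.100000) = 0.061000
  f'(2.100000) = 11.230000
  x_2 = 2.100000 - 0.061000/11.230000 = 2.094568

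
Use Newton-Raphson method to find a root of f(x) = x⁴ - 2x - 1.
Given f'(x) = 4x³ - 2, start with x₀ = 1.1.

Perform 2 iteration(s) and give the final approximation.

f(x) = x⁴ - 2x - 1
f'(x) = 4x³ - 2
x₀ = 1.1

Newton-Raphson formula: x_{n+1} = x_n - f(x_n)/f'(x_n)

Iteration 1:
  f(1.100000) = -1.735900
  f'(1.100000) = 3.324000
  x_1 = 1.100000 - (-1.735900)/3.324000 = 1.622232
Iteration 2:
  f(1.622232) = 2.681051
  f'(1.622232) = 15.076509
  x_2 = 1.622232 - 2.681051/15.076509 = 1.444403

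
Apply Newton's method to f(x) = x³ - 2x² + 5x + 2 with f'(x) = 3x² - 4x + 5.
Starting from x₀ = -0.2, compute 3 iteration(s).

f(x) = x³ - 2x² + 5x + 2
f'(x) = 3x² - 4x + 5
x₀ = -0.2

Newton-Raphson formula: x_{n+1} = x_n - f(x_n)/f'(x_n)

Iteration 1:
  f(-0.200000) = 0.912000
  f'(-0.200000) = 5.920000
  x_1 = -0.200000 - 0.912000/5.920000 = -0.354054
Iteration 2:
  f(-0.354054) = -0.065361
  f'(-0.354054) = 6.792279
  x_2 = -0.354054 - (-0.065361)/6.792279 = -0.344431
Iteration 3:
  f(-0.344431) = -0.000283
  f'(-0.344431) = 6.733623
  x_3 = -0.344431 - (-0.000283)/6.733623 = -0.344389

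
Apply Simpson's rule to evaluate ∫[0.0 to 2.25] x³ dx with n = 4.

f(x) = x³
a = 0.0, b = 2.25, n = 4
h = (b - a)/n = 0.562500

Simpson's rule: (h/3)[f(x₀) + 4f(x₁) + 2f(x₂) + ... + f(xₙ)]

x_0 = 0.0000, f(x_0) = 0.000000, coefficient = 1
x_1 = 0.5625, f(x_1) = 0.177979, coefficient = 4
x_2 = 1.1250, f(x_2) = 1.423828, coefficient = 2
x_3 = 1.6875, f(x_3) = 4.805420, coefficient = 4
x_4 = 2.2500, f(x_4) = 11.390625, coefficient = 1

I ≈ (0.562500/3) × 34.171875 = 6.407227
Exact value: 6.407227
Error: 0.000000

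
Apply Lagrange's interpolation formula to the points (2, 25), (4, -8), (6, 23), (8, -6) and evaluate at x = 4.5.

Lagrange interpolation formula:
P(x) = Σ yᵢ × Lᵢ(x)
where Lᵢ(x) = Π_{j≠i} (x - xⱼ)/(xᵢ - xⱼ)

L_0(4.5) = (4.5 - 4)/(2 - 4) × (4.5 - 6)/(2 - 6) × (4.5 - 8)/(2 - 8) = -0.054688
L_1(4.5) = (4.5 - 2)/(4 - 2) × (4.5 - 6)/(4 - 6) × (4.5 - 8)/(4 - 8) = 0.820312
L_2(4.5) = (4.5 - 2)/(6 - 2) × (4.5 - 4)/(6 - 4) × (4.5 - 8)/(6 - 8) = 0.273438
L_3(4.5) = (4.5 - 2)/(8 - 2) × (4.5 - 4)/(8 - 4) × (4.5 - 6)/(8 - 6) = -0.039062

P(4.5) = 25×L_0(4.5) + (-8)×L_1(4.5) + 23×L_2(4.5) + (-6)×L_3(4.5)
P(4.5) = -1.406250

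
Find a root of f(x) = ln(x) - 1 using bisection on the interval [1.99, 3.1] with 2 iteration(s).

f(x) = ln(x) - 1
Initial interval: [1.99, 3.1]

Iteration 1:
  c_1 = (1.990000 + 3.100000)/2 = 2.545000
  f(c_1) = f(2.545000) = -0.065869
  f(a) × f(c) ≥ 0, new interval: [2.545000, 3.100000]
Iteration 2:
  c_2 = (2.545000 + 3.100000)/2 = 2.822500
  f(c_2) = f(2.822500) = 0.037623
  f(a) × f(c) < 0, new interval: [2.545000, 2.822500]

After 2 iteration(s), the approximation is c_2 = 2.822500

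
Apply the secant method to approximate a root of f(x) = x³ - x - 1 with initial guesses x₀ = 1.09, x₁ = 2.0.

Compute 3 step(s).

f(x) = x³ - x - 1
x₀ = 1.09, x₁ = 2.0

Secant formula: x_{n+1} = x_n - f(x_n)(x_n - x_{n-1})/(f(x_n) - f(x_{n-1}))

Iteration 1:
  f(1.090000) = -0.794971
  f(2.000000) = 5.000000
  x_2 = 2.000000 - 5.000000×(2.000000 - 1.090000)/(5.000000 - (-0.794971))
       = 1.214836
Iteration 2:
  f(2.000000) = 5.000000
  f(1.214836) = -0.421947
  x_3 = 1.214836 - (-0.421947)×(1.214836 - 2.000000)/(-0.421947 - 5.000000)
       = 1.275940
Iteration 3:
  f(1.214836) = -0.421947
  f(1.275940) = -0.198682
  x_4 = 1.275940 - (-0.198682)×(1.275940 - 1.214836)/(-0.198682 - (-0.421947))
       = 1.330315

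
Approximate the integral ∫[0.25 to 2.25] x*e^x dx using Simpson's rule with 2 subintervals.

f(x) = x*e^x
a = 0.25, b = 2.25, n = 2
h = (b - a)/n = 1.000000

Simpson's rule: (h/3)[f(x₀) + 4f(x₁) + 2f(x₂) + ... + f(xₙ)]

x_0 = 0.2500, f(x_0) = 0.321006, coefficient = 1
x_1 = 1.2500, f(x_1) = 4.362929, coefficient = 4
x_2 = 2.2500, f(x_2) = 21.347406, coefficient = 1

I ≈ (1.000000/3) × 39.120127 = 13.040042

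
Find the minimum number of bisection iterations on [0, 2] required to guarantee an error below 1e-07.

We need (b-a)/2^n ≤ 1e-07
(2 - 0)/2^n ≤ 1e-07
2/2^n ≤ 1e-07
2^n ≥ 20000000
n ≥ log₂(20000000) = 24.25
n ≥ 25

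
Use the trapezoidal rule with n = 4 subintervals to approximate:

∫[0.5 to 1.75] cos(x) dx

f(x) = cos(x)
a = 0.5, b = 1.75, n = 4
h = (b - a)/n = 0.312500

Trapezoidal rule: (h/2)[f(x₀) + 2f(x₁) + 2f(x₂) + ... + f(xₙ)]

x_0 = 0.5000, f(x_0) = 0.877583, coefficient = 1
x_1 = 0.8125, f(x_1) = 0.687686, coefficient = 2
x_2 = 1.1250, f(x_2) = 0.431177, coefficient = 2
x_3 = 1.4375, f(x_3) = 0.132902, coefficient = 2
x_4 = 1.7500, f(x_4) = -0.178246, coefficient = 1

I ≈ (0.312500/2) × 3.202865 = 0.500448
Exact value: 0.504560
Error: 0.004113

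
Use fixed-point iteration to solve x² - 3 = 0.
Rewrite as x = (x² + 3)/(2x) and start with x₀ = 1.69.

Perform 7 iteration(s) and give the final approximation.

Equation: x² - 3 = 0
Fixed-point form: x = (x² + 3)/(2x)
x₀ = 1.69

x_1 = g(1.690000) = 1.732574
x_2 = g(1.732574) = 1.732051
x_3 = g(1.732051) = 1.732051
x_4 = g(1.732051) = 1.732051
x_5 = g(1.732051) = 1.732051
x_6 = g(1.732051) = 1.732051
x_7 = g(1.732051) = 1.732051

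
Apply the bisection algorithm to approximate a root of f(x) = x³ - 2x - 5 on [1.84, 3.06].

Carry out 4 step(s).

f(x) = x³ - 2x - 5
Initial interval: [1.84, 3.06]

Iteration 1:
  c_1 = (1.840000 + 3.060000)/2 = 2.450000
  f(c_1) = f(2.450000) = 4.806125
  f(a) × f(c) < 0, new interval: [1.840000, 2.450000]
Iteration 2:
  c_2 = (1.840000 + 2.450000)/2 = 2.145000
  f(c_2) = f(2.145000) = 0.579199
  f(a) × f(c) < 0, new interval: [1.840000, 2.145000]
Iteration 3:
  c_3 = (1.840000 + 2.145000)/2 = 1.992500
  f(c_3) = f(1.992500) = -1.074663
  f(a) × f(c) ≥ 0, new interval: [1.992500, 2.145000]
Iteration 4:
  c_4 = (1.992500 + 2.145000)/2 = 2.068750
  f(c_4) = f(2.068750) = -0.283816
  f(a) × f(c) ≥ 0, new interval: [2.068750, 2.145000]

After 4 iteration(s), the approximation is c_4 = 2.068750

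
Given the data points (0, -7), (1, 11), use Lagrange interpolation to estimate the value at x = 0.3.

Lagrange interpolation formula:
P(x) = Σ yᵢ × Lᵢ(x)
where Lᵢ(x) = Π_{j≠i} (x - xⱼ)/(xᵢ - xⱼ)

L_0(0.3) = (0.3 - 1)/(0 - 1) = 0.700000
L_1(0.3) = (0.3 - 0)/(1 - 0) = 0.300000

P(0.3) = (-7)×L_0(0.3) + 11×L_1(0.3)
P(0.3) = -1.600000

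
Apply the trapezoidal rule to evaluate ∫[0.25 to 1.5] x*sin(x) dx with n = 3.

f(x) = x*sin(x)
a = 0.25, b = 1.5, n = 3
h = (b - a)/n = 0.416667

Trapezoidal rule: (h/2)[f(x₀) + 2f(x₁) + 2f(x₂) + ... + f(xₙ)]

x_0 = 0.2500, f(x_0) = 0.061851, coefficient = 1
x_1 = 0.6667, f(x_1) = 0.412247, coefficient = 2
x_2 = 1.0833, f(x_2) = 0.957151, coefficient = 2
x_3 = 1.5000, f(x_3) = 1.496242, coefficient = 1

I ≈ (0.416667/2) × 4.296889 = 0.895185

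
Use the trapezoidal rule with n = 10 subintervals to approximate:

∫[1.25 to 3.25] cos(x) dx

f(x) = cos(x)
a = 1.25, b = 3.25, n = 10
h = (b - a)/n = 0.200000

Trapezoidal rule: (h/2)[f(x₀) + 2f(x₁) + 2f(x₂) + ... + f(xₙ)]

x_0 = 1.2500, f(x_0) = 0.315322, coefficient = 1
x_1 = 1.4500, f(x_1) = 0.120503, coefficient = 2
x_2 = 1.6500, f(x_2) = -0.079121, coefficient = 2
x_3 = 1.8500, f(x_3) = -0.275590, coefficient = 2
x_4 = 2.0500, f(x_4) = -0.461073, coefficient = 2
x_5 = 2.2500, f(x_5) = -0.628174, coefficient = 2
x_6 = 2.4500, f(x_6) = -0.770231, coefficient = 2
x_7 = 2.6500, f(x_7) = -0.881582, coefficient = 2
x_8 = 2.8500, f(x_8) = -0.957787, coefficient = 2
x_9 = 3.0500, f(x_9) = -0.995808, coefficient = 2
x_10 = 3.2500, f(x_10) = -0.994130, coefficient = 1

I ≈ (0.200000/2) × -10.536535 = -1.053653
Exact value: -1.057180
Error: 0.003526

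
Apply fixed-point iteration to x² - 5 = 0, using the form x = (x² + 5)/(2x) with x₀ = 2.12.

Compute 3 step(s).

Equation: x² - 5 = 0
Fixed-point form: x = (x² + 5)/(2x)
x₀ = 2.12

x_1 = g(2.120000) = 2.239245
x_2 = g(2.239245) = 2.236070
x_3 = g(2.236070) = 2.236068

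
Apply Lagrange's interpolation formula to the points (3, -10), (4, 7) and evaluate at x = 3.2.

Lagrange interpolation formula:
P(x) = Σ yᵢ × Lᵢ(x)
where Lᵢ(x) = Π_{j≠i} (x - xⱼ)/(xᵢ - xⱼ)

L_0(3.2) = (3.2 - 4)/(3 - 4) = 0.800000
L_1(3.2) = (3.2 - 3)/(4 - 3) = 0.200000

P(3.2) = (-10)×L_0(3.2) + 7×L_1(3.2)
P(3.2) = -6.600000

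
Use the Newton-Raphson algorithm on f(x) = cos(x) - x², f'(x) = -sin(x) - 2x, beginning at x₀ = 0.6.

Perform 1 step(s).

f(x) = cos(x) - x²
f'(x) = -sin(x) - 2x
x₀ = 0.6

Newton-Raphson formula: x_{n+1} = x_n - f(x_n)/f'(x_n)

Iteration 1:
  f(0.600000) = 0.465336
  f'(0.600000) = -1.764642
  x_1 = 0.600000 - 0.465336/(-1.764642) = 0.863700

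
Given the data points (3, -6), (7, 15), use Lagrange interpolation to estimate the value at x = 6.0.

Lagrange interpolation formula:
P(x) = Σ yᵢ × Lᵢ(x)
where Lᵢ(x) = Π_{j≠i} (x - xⱼ)/(xᵢ - xⱼ)

L_0(6.0) = (6.0 - 7)/(3 - 7) = 0.250000
L_1(6.0) = (6.0 - 3)/(7 - 3) = 0.750000

P(6.0) = (-6)×L_0(6.0) + 15×L_1(6.0)
P(6.0) = 9.750000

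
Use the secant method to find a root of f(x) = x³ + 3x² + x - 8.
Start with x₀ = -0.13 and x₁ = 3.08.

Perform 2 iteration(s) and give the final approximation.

f(x) = x³ + 3x² + x - 8
x₀ = -0.13, x₁ = 3.08

Secant formula: x_{n+1} = x_n - f(x_n)(x_n - x_{n-1})/(f(x_n) - f(x_{n-1}))

Iteration 1:
  f(-0.130000) = -8.081497
  f(3.080000) = 52.757312
  x_2 = 3.080000 - 52.757312×(3.080000 - (-0.130000))/(52.757312 - (-8.081497))
       = 0.296399
Iteration 2:
  f(3.080000) = 52.757312
  f(0.296399) = -7.414005
  x_3 = 0.296399 - (-7.414005)×(0.296399 - 3.080000)/(-7.414005 - 52.757312)
       = 0.639380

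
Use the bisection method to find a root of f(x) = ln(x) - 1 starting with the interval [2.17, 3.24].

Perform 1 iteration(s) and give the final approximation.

f(x) = ln(x) - 1
Initial interval: [2.17, 3.24]

Iteration 1:
  c_1 = (2.170000 + 3.240000)/2 = 2.705000
  f(c_1) = f(2.705000) = -0.004898
  f(a) × f(c) ≥ 0, new interval: [2.705000, 3.240000]

After 1 iteration(s), the approximation is c_1 = 2.705000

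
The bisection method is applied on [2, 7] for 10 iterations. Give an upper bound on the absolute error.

Bisection error bound: |error| ≤ (b-a)/2^n
|error| ≤ (7 - 2)/2^10 = 5/2^10
|error| ≤ 0.0048828125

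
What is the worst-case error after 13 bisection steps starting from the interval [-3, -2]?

Bisection error bound: |error| ≤ (b-a)/2^n
|error| ≤ (-2 - (-3))/2^13 = 1/2^13
|error| ≤ 0.0001220703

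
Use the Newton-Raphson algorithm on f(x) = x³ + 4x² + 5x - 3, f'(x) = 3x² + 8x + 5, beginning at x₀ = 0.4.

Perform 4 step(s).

f(x) = x³ + 4x² + 5x - 3
f'(x) = 3x² + 8x + 5
x₀ = 0.4

Newton-Raphson formula: x_{n+1} = x_n - f(x_n)/f'(x_n)

Iteration 1:
  f(0.400000) = -0.296000
  f'(0.400000) = 8.680000
  x_1 = 0.400000 - (-0.296000)/8.680000 = 0.434101
Iteration 2:
  f(0.434101) = 0.006087
  f'(0.434101) = 9.038143
  x_2 = 0.434101 - 0.006087/9.038143 = 0.433428
Iteration 3:
  f(0.433428) = 0.000002
  f'(0.433428) = 9.031003
  x_3 = 0.433428 - 0.000002/9.031003 = 0.433428
Iteration 4:
  f(0.433428) = 0.000000
  f'(0.433428) = 9.031000
  x_4 = 0.433428 - 0.000000/9.031000 = 0.433428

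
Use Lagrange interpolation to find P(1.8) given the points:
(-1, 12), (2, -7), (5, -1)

Lagrange interpolation formula:
P(x) = Σ yᵢ × Lᵢ(x)
where Lᵢ(x) = Π_{j≠i} (x - xⱼ)/(xᵢ - xⱼ)

L_0(1.8) = (1.8 - 2)/(-1 - 2) × (1.8 - 5)/(-1 - 5) = 0.035556
L_1(1.8) = (1.8 - (-1))/(2 - (-1)) × (1.8 - 5)/(2 - 5) = 0.995556
L_2(1.8) = (1.8 - (-1))/(5 - (-1)) × (1.8 - 2)/(5 - 2) = -0.031111

P(1.8) = 12×L_0(1.8) + (-7)×L_1(1.8) + (-1)×L_2(1.8)
P(1.8) = -6.511111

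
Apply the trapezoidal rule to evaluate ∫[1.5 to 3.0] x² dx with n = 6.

f(x) = x²
a = 1.5, b = 3.0, n = 6
h = (b - a)/n = 0.250000

Trapezoidal rule: (h/2)[f(x₀) + 2f(x₁) + 2f(x₂) + ... + f(xₙ)]

x_0 = 1.5000, f(x_0) = 2.250000, coefficient = 1
x_1 = 1.7500, f(x_1) = 3.062500, coefficient = 2
x_2 = 2.0000, f(x_2) = 4.000000, coefficient = 2
x_3 = 2.2500, f(x_3) = 5.062500, coefficient = 2
x_4 = 2.5000, f(x_4) = 6.250000, coefficient = 2
x_5 = 2.7500, f(x_5) = 7.562500, coefficient = 2
x_6 = 3.0000, f(x_6) = 9.000000, coefficient = 1

I ≈ (0.250000/2) × 63.125000 = 7.890625
Exact value: 7.875000
Error: 0.015625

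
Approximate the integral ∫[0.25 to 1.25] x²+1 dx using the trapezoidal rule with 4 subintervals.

f(x) = x²+1
a = 0.25, b = 1.25, n = 4
h = (b - a)/n = 0.250000

Trapezoidal rule: (h/2)[f(x₀) + 2f(x₁) + 2f(x₂) + ... + f(xₙ)]

x_0 = 0.2500, f(x_0) = 1.062500, coefficient = 1
x_1 = 0.5000, f(x_1) = 1.250000, coefficient = 2
x_2 = 0.7500, f(x_2) = 1.562500, coefficient = 2
x_3 = 1.0000, f(x_3) = 2.000000, coefficient = 2
x_4 = 1.2500, f(x_4) = 2.562500, coefficient = 1

I ≈ (0.250000/2) × 13.250000 = 1.656250
Exact value: 1.645833
Error: 0.010417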